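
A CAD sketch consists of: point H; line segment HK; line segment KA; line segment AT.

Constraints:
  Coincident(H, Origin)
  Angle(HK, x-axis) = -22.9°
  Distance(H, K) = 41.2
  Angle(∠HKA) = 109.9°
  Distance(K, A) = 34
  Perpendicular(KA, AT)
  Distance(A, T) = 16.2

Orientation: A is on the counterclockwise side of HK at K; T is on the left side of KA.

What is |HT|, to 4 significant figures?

53.05

∠HKA = 109.9°, so KA runs at -22.9° + (180° − 109.9°) = 47.20° from the x-axis; with |KA| = 34.0, A = K + 34.0·(cos 47.20°, sin 47.20°) = (61.05, 8.915). The perpendicularity gives AT at right angles to KA; with |AT| = 16.2 on the left of KA, T = A + 16.2·(-0.7337, 0.6794) = (49.17, 19.92). Then |HT| = |T − H| = 53.05.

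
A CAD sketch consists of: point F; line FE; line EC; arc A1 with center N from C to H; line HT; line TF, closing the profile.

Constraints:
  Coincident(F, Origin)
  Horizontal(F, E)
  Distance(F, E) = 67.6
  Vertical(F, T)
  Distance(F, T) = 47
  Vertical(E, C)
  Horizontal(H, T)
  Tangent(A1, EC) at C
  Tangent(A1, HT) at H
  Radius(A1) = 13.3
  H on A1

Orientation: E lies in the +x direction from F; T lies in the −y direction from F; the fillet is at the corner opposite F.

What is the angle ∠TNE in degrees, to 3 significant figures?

125°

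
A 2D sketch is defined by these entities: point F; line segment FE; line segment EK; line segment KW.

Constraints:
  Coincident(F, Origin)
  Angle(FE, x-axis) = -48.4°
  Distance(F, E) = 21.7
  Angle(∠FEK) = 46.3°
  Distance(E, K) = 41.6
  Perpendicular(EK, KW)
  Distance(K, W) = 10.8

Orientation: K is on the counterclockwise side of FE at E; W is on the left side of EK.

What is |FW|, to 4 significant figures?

27.05

F is at the origin; FE runs at -48.4° with length 21.7, so E = 21.7·(cos -48.4°, sin -48.4°) = (14.41, -16.23). ∠FEK = 46.3°, so EK runs at -48.4° + (180° − 46.3°) = 85.30° from the x-axis; with |EK| = 41.6, K = E + 41.6·(cos 85.30°, sin 85.30°) = (17.82, 25.23). EK ⟂ KW; with |KW| = 10.8 on the left of EK, W = K + 10.8·(-0.9966, 0.08194) = (7.052, 26.12). Then |FW| = |W − F| = 27.05.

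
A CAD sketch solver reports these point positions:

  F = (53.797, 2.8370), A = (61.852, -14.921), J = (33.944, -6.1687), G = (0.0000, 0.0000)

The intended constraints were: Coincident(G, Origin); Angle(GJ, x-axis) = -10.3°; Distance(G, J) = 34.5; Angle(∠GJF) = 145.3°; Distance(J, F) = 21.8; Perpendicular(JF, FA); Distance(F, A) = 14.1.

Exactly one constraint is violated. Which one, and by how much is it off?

Distance(F, A) = 14.1 — off by 5.40.

G = (0.00, 0.00) ✓; GJ at -10.30° ✓; |GJ| = 34.50 ✓; ∠GJF = 145.3° ✓; |JF| = 21.80 ✓; ∠(JF, FA) = 90.00° ✓; |FA| = 19.50 ✗.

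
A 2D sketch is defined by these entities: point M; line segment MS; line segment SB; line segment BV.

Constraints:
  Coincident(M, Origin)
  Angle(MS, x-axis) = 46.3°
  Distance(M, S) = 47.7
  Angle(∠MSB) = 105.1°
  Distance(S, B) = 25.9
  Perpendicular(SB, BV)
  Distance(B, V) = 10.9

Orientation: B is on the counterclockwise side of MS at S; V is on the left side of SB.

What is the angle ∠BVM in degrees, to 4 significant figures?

132.5°

M is at the origin; MS runs at 46.3° with length 47.7, so S = 47.7·(cos 46.3°, sin 46.3°) = (32.96, 34.49). ∠MSB = 105.1°, so SB runs at 46.3° + (180° − 105.1°) = 121.2° from the x-axis; with |SB| = 25.9, B = S + 25.9·(cos 121.2°, sin 121.2°) = (19.54, 56.64). SB ⟂ BV; with |BV| = 10.9 on the left of SB, V = B + 10.9·(-0.8554, -0.5180) = (10.21, 50.99). Then cos ∠BVM = VB·VM / (|VB||VM|), giving 132.5°.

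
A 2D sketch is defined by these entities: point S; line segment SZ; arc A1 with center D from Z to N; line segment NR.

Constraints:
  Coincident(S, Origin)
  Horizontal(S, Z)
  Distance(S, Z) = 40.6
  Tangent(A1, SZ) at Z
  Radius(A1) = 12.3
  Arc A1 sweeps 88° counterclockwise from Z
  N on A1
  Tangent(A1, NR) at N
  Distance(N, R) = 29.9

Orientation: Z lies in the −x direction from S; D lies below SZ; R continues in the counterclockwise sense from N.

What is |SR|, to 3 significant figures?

68.2

S is at the origin; S and Z share the same y with |SZ| = 40.6 and Z on the −x side, so Z = (-40.6, 0.00). The tangent condition forces DZ to be normal to SZ, so D = Z + (0, -12.3) = (-40.6, -12.3). On A1, Z sits at bearing 90° from D; an 88° counterclockwise sweep puts N at bearing 178°, so N = D + 12.3·(cos 178°, sin 178°) = (-52.9, -11.9). Tangency of A1 to NR means the radius DN is perpendicular to NR, so NR runs along (−sin 178°, cos 178°); with |NR| = 29.9, R = (-53.9, -41.8). Then |SR| = |R − S| = 68.2.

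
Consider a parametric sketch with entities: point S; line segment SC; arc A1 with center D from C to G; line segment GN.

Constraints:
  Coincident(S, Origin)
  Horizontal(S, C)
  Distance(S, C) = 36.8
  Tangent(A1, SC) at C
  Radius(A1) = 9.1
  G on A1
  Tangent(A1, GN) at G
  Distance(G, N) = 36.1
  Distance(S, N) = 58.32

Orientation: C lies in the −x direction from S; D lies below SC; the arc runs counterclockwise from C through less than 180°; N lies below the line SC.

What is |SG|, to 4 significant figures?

47.00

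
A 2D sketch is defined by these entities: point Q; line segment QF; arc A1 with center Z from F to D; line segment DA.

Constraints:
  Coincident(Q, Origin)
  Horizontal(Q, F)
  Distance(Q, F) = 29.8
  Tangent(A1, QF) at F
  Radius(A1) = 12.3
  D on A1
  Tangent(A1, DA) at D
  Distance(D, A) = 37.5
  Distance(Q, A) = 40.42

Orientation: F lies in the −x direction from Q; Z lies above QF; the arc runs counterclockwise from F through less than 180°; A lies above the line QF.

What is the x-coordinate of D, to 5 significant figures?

-18.793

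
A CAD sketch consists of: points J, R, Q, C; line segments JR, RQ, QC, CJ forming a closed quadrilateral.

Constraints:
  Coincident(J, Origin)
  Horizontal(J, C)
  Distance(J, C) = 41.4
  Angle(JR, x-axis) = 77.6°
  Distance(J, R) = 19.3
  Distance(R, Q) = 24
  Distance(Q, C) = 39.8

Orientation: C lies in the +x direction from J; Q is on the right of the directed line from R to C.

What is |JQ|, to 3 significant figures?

5.40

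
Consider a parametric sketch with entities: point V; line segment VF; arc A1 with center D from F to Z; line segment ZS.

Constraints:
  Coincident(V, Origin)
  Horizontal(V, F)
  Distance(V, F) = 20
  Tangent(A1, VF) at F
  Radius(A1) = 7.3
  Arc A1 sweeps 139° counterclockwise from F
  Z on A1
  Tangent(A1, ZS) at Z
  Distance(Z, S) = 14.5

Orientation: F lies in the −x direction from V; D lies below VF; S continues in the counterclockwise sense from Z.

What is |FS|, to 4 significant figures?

23.16

V is at the origin; VF is horizontal with |VF| = 20.0 and F on the −x side, so F = (-20.00, 0.000). A1 meets VF tangentially, so DF is at right angles to VF, so D = F + (0, -7.3) = (-20.00, -7.300). On A1, F sits at bearing 90° from D; a 139° counterclockwise sweep puts Z at bearing 229°, so Z = D + 7.3·(cos 229°, sin 229°) = (-24.79, -12.81). The tangent condition forces DZ to be normal to ZS, so ZS runs along (−sin 229°, cos 229°); with |ZS| = 14.5, S = (-13.85, -22.32). Then |FS| = |S − F| = 23.16.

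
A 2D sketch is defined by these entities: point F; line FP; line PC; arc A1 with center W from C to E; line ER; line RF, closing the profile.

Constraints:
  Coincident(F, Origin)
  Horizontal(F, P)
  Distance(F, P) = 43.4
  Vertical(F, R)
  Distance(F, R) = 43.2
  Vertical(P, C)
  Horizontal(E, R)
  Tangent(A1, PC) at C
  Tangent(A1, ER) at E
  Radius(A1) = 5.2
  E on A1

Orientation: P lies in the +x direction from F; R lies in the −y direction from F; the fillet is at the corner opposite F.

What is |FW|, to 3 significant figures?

53.9

F is at the origin; F and P share the same y with |FP| = 43.4 and P on the +x side, so P = (43.4, 0.00). F and R share the same x with |FR| = 43.2 and R on the −y side, so R = (0.00, -43.2). The virtual corner opposite F is at (43.4, -43.2). Since A1 is tangent to PC there, WC ⟂ PC and A1 meets ER tangentially, so WE is at right angles to ER, with radius 5.2, so the center W sits 5.2 in from both sides at W = (38.2, -38.0). Then |FW| = |W − F| = 53.9.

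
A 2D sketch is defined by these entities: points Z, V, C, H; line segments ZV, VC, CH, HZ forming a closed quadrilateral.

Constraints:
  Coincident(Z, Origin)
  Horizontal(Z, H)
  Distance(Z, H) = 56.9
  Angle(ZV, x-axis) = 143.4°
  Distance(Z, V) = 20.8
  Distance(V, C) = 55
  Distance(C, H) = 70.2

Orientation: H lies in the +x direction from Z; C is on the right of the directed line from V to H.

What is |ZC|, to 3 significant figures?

40.2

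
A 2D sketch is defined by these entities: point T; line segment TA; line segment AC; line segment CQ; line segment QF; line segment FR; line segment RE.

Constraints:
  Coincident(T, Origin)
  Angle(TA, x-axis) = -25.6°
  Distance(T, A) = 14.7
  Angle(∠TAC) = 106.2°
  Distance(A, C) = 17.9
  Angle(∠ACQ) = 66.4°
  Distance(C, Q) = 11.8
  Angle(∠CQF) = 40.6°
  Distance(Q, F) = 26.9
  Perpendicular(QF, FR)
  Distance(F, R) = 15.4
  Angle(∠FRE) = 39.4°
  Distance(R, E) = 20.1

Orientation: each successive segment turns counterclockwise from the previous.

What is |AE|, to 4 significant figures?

9.307

QF ⟂ FR, so FR runs at 31.20°; with |FR| = 15.4, R = (41.09, -4.354). ∠FRE = 39.4° gives RE at 171.8° from the x-axis; with |RE| = 20.1, E = (21.19, -1.487). Then |AE| = |E − A| = 9.307.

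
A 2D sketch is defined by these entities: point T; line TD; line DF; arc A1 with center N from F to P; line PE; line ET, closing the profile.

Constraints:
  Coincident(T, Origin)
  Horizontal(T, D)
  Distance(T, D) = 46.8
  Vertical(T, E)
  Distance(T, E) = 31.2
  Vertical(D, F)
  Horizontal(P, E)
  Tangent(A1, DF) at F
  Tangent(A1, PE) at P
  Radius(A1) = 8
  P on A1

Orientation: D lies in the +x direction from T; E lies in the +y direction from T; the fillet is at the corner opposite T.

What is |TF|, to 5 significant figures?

52.235

The virtual corner opposite T is at (46.800, 31.200). Tangency of A1 to DF means the radius NF is perpendicular to DF and tangency of A1 to PE means the radius NP is perpendicular to PE, with radius 8.0, so the center N sits 8.0 in from both sides at N = (38.800, 23.200). That places the tangent points at F = (46.800, 23.200) on DF and P = (38.800, 31.200) on PE. Then |TF| = |F − T| = 52.235.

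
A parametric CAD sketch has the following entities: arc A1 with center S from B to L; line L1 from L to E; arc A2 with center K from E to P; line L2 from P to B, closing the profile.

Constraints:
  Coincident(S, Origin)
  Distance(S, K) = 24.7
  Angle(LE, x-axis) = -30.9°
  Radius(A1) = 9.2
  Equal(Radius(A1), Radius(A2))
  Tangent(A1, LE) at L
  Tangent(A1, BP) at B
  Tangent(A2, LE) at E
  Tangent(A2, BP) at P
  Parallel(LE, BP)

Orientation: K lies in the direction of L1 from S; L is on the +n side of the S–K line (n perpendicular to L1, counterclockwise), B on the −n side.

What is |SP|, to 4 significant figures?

26.36

The slot axis is L1's direction at -30.9°, so u = (cos -30.9°, sin -30.9°) = (0.8581, -0.5135) and n = (−sin -30.9°, cos -30.9°) = (0.5135, 0.8581). S is at the origin and K lies 24.7 along u from S, so K = 24.7·u = (21.19, -12.68). Tangency of A1 to both parallel lines with radius 9.2 puts L and B at S ± 9.2·n: L = (4.725, 7.894), B = (-4.725, -7.894). Equal radii place E and P the same way about K: E = K + 9.2·n = (25.92, -4.790), P = K − 9.2·n = (16.47, -20.58). Then |SP| = |P − S| = 26.36.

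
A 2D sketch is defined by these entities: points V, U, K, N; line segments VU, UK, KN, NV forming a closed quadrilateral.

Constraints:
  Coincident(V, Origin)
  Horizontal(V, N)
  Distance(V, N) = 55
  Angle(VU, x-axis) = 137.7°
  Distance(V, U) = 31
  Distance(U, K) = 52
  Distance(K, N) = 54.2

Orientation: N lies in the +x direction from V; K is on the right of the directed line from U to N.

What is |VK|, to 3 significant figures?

23.3

Checks: |UK| = 52.00 ✓; |KN| = 54.20 ✓.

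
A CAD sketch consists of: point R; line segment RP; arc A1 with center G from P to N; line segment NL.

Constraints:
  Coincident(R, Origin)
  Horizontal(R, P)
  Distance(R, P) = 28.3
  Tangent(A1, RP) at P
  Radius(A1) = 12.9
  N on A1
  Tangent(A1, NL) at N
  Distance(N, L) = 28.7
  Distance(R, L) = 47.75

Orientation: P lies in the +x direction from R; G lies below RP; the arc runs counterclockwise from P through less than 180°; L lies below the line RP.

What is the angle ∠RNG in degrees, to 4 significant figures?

127.0°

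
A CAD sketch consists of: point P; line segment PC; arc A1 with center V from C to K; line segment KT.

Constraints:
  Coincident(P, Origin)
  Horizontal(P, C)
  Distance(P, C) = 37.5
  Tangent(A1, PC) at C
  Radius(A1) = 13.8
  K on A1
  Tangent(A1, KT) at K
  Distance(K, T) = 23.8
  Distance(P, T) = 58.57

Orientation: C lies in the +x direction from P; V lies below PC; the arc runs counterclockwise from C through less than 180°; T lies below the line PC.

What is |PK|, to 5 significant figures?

35.018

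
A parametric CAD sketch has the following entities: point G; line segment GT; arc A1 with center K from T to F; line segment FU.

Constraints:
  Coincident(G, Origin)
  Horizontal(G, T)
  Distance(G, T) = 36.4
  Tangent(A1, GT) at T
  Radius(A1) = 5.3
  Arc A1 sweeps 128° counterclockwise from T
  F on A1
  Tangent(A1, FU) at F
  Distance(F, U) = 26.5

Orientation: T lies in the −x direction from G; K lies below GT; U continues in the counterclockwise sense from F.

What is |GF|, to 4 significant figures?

41.47

G is at the origin; GT is horizontal with |GT| = 36.4 and T on the −x side, so T = (-36.40, 0.000). Since A1 is tangent to GT there, KT ⟂ GT, so K = T + (0, -5.3) = (-36.40, -5.300). On A1, T sits at bearing 90° from K; a 128° counterclockwise sweep puts F at bearing 218°, so F = K + 5.3·(cos 218°, sin 218°) = (-40.58, -8.563). Then |GF| = |F − G| = 41.47.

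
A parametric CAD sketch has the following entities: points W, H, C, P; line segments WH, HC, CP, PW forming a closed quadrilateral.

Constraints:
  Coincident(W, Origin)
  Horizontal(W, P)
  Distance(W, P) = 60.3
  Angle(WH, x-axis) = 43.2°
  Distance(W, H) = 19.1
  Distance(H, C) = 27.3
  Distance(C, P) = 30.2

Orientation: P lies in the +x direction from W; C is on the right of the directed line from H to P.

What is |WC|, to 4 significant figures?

32.22

Checks: W = (0.00, 0.00) ✓; |HC| = 27.30 ✓; |CP| = 30.20 ✓.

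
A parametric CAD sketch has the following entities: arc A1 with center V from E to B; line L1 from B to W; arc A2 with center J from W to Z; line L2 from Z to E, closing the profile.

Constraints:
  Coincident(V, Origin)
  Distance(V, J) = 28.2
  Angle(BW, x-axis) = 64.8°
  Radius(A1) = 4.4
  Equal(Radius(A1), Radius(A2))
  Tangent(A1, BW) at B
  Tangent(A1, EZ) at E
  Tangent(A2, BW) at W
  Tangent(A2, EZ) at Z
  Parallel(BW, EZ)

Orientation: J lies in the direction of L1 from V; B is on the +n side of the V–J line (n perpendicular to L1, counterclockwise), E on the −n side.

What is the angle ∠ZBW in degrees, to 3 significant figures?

17.3°

The slot axis is L1's direction at 64.8°, so u = (cos 64.8°, sin 64.8°) = (0.426, 0.905) and n = (−sin 64.8°, cos 64.8°) = (-0.905, 0.426). V is at the origin and J lies 28.2 along u from V, so J = 28.2·u = (12.0, 25.5). Tangency of A1 to both parallel lines with radius 4.4 puts B and E at V ± 4.4·n: B = (-3.98, 1.87), E = (3.98, -1.87). Equal radii place W and Z the same way about J: W = J + 4.4·n = (8.03, 27.4), Z = J − 4.4·n = (16.0, 23.6). Then cos ∠ZBW = BZ·BW / (|BZ||BW|), giving 17.3°.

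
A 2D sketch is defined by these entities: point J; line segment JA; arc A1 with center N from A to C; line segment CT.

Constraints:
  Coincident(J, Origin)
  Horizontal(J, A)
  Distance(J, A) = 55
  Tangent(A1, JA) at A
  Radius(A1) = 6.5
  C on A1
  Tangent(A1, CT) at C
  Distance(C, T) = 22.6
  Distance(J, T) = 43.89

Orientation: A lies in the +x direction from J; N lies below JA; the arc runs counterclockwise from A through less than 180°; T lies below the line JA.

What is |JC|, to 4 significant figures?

49.54

J is at the origin; J and A share the same y with |JA| = 55.0 and A on the +x side, so A = (55.00, 0.000). A1 meets JA tangentially, so NA is at right angles to JA, so N = A + (0, -6.5) = (55.00, -6.500). Since NC ⟂ CT (tangency), |NT| = √(6.5² + 22.6²) = 23.52 regardless of where C sits on A1. So T lies on both circle(J, 43.89) and circle(N, 23.52); the below-JA intersection is T = (37.72, -22.45). C is the foot of the tangent from T: C = (49.44, -3.127).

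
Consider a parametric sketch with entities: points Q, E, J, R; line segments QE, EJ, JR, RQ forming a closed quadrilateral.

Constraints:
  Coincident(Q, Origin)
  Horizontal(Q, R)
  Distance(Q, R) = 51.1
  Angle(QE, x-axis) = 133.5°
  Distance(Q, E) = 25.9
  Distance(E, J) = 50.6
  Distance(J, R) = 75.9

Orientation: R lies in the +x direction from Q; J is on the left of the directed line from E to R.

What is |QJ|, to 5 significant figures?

62.874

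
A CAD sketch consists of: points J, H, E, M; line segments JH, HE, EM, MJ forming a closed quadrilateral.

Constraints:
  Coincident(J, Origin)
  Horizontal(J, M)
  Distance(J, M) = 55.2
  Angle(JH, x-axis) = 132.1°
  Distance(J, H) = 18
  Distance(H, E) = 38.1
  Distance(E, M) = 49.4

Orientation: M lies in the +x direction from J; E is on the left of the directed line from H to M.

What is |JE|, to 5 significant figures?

39.621

J is at the origin; JM is horizontal with |JM| = 55.2 and M in +x, so M = (55.2, 0). JH runs at 132.1° with |JH| = 18.0, so H = (-12.068, 13.356). E is determined by |HE| = 38.1 and |EM| = 49.4 together: it lies at the intersection of circle(H, 38.1) and circle(M, 49.4). With |HM| = 68.581, the foot of the radical line on HM is 27.082 from H and the perpendicular offset is √(38.1² − 27.082²) = 26.799. Taking the left-of-HM solution: E = (19.714, 34.368).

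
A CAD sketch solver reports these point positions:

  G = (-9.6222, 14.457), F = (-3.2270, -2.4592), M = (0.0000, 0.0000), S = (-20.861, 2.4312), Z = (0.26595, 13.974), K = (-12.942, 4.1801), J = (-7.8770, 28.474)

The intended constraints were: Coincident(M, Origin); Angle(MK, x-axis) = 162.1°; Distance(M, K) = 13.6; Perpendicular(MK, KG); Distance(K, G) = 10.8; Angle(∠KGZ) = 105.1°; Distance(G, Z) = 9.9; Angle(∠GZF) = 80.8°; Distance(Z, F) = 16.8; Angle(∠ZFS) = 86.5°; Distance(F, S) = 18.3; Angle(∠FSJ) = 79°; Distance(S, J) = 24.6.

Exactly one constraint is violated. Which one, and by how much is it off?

Distance(S, J) = 24.6 — off by 4.50.

M = (0.00, 0.00) ✓; MK at 162.1° ✓; |MK| = 13.60 ✓; ∠(MK, KG) = 90.00° ✓; |KG| = 10.80 ✓; ∠KGZ = 105.1° ✓; |GZ| = 9.900 ✓; ∠GZF = 80.80° ✓; |ZF| = 16.80 ✓; ∠ZFS = 86.50° ✓; |FS| = 18.30 ✓; ∠FSJ = 79.00° ✓; |SJ| = 29.10 ✗.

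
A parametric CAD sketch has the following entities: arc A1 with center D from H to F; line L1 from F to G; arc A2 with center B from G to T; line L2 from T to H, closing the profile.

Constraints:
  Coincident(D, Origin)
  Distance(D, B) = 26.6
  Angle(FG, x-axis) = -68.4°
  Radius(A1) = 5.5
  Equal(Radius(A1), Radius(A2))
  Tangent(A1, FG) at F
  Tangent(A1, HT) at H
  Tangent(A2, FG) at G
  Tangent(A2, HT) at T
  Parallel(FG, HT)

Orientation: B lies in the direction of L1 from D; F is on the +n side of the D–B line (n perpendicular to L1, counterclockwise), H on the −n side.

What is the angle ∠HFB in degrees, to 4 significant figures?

78.32°

The slot axis is L1's direction at -68.4°, so u = (cos -68.4°, sin -68.4°) = (0.3681, -0.9298) and n = (−sin -68.4°, cos -68.4°) = (0.9298, 0.3681). D is at the origin and B lies 26.6 along u from D, so B = 26.6·u = (9.792, -24.73). Tangency of A1 to both parallel lines with radius 5.5 puts F and H at D ± 5.5·n: F = (5.114, 2.025), H = (-5.114, -2.025). Then cos ∠HFB = FH·FB / (|FH||FB|), giving 78.32°.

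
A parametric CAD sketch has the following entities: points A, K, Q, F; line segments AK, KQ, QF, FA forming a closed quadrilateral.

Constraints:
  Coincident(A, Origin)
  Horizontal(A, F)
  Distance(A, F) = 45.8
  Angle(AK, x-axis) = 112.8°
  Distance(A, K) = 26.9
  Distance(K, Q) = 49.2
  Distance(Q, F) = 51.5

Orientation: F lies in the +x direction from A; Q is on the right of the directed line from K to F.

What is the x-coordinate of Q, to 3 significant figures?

-0.122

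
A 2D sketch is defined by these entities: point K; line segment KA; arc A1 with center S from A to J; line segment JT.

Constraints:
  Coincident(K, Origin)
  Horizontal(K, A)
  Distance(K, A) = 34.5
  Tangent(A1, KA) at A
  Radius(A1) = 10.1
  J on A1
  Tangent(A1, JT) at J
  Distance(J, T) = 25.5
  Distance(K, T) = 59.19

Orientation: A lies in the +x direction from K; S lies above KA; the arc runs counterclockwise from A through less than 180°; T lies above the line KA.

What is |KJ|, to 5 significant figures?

45.236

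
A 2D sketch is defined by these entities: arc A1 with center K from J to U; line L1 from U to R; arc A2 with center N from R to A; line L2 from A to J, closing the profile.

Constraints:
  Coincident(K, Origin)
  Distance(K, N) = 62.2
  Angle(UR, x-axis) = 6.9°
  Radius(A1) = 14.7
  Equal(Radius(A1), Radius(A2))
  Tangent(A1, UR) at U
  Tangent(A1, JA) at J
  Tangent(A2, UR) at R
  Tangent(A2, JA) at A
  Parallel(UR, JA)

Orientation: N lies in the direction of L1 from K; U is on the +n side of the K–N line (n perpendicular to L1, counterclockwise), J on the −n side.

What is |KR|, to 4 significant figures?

63.91

The slot axis is L1's direction at 6.9°, so u = (cos 6.9°, sin 6.9°) = (0.9928, 0.1201) and n = (−sin 6.9°, cos 6.9°) = (-0.1201, 0.9928). K is at the origin and N lies 62.2 along u from K, so N = 62.2·u = (61.75, 7.473). Tangency of A1 to both parallel lines with radius 14.7 puts U and J at K ± 14.7·n: U = (-1.766, 14.59), J = (1.766, -14.59). Equal radii place R and A the same way about N: R = N + 14.7·n = (59.98, 22.07), A = N − 14.7·n = (63.52, -7.121). Then |KR| = |R − K| = 63.91.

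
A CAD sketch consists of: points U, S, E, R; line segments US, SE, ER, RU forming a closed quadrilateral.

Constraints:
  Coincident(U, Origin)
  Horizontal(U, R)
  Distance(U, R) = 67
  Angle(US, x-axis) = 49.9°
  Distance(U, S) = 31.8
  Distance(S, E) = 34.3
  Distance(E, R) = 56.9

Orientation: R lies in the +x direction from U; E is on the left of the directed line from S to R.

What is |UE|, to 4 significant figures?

66.10

Checks: |SE| = 34.30 ✓; |ER| = 56.90 ✓.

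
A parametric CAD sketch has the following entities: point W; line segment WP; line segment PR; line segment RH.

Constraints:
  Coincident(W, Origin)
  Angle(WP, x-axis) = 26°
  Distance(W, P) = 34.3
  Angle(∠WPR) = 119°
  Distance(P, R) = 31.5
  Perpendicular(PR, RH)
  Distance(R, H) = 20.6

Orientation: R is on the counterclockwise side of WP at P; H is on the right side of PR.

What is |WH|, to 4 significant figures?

69.83

W is at the origin; WP runs at 26.0° with length 34.3, so P = 34.3·(cos 26.0°, sin 26.0°) = (30.83, 15.04). ∠WPR = 119.0°, so PR runs at 26.0° + (180° − 119.0°) = 87.00° from the x-axis; with |PR| = 31.5, R = P + 31.5·(cos 87.00°, sin 87.00°) = (32.48, 46.49). PR is perpendicular to RH; with |RH| = 20.6 on the right of PR, H = R + 20.6·(0.9986, -0.05234) = (53.05, 45.41). Then |WH| = |H − W| = 69.83.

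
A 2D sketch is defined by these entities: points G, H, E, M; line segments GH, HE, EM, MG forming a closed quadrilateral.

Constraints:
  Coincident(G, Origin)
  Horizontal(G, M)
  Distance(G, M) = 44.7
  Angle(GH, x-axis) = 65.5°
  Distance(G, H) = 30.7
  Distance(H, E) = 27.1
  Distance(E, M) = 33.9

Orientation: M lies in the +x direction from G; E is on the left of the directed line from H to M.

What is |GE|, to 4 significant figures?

51.59

G is at the origin; GM is horizontal with |GM| = 44.7 and M in +x, so M = (44.7, 0). GH runs at 65.5° with |GH| = 30.7, so H = (12.73, 27.94). E is determined by |HE| = 27.1 and |EM| = 33.9 together: it lies at the intersection of circle(H, 27.1) and circle(M, 33.9). With |HM| = 42.45, the foot of the radical line on HM is 16.34 from H and the perpendicular offset is √(27.1² − 16.34²) = 21.62. Taking the left-of-HM solution: E = (39.26, 33.46).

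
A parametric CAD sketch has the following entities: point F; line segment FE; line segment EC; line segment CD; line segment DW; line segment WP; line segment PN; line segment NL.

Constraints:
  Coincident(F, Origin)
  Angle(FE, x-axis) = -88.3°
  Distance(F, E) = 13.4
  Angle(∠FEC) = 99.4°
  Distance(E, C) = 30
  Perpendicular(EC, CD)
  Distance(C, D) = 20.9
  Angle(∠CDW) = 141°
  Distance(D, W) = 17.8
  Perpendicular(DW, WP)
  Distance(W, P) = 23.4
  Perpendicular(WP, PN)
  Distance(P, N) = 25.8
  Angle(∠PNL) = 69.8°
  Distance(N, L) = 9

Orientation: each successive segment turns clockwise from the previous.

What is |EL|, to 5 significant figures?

22.793

F is at the origin; FE runs at -88.3° with length 13.4, so E = (0.39753, -13.394). ∠FEC = 99.4° gives EC at -168.90° from the x-axis; with |EC| = 30.0, C = (-29.041, -19.170). The perpendicularity gives CD at right angles to EC, so CD runs at 101.10°; with |CD| = 20.9, D = (-33.065, 1.3393). ∠CDW = 141.0° gives DW at 62.100° from the x-axis; with |DW| = 17.8, W = (-24.736, 17.070). DW is perpendicular to WP, so WP runs at -27.900°; with |WP| = 23.4, P = (-4.0557, 6.1207). WP is perpendicular to PN, so PN runs at -117.90°; with |PN| = 25.8, N = (-16.128, -16.680). ∠PNL = 69.8° gives NL at 131.90° from the x-axis; with |NL| = 9.0, L = (-22.139, -9.9816). Then |EL| = |L − E| = 22.793.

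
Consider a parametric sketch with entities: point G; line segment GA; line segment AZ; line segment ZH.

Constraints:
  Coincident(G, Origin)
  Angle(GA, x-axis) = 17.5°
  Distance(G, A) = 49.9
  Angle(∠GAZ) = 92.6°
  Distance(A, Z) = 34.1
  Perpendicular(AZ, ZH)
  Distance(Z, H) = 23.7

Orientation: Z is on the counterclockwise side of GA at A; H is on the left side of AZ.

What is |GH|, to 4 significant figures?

44.79

G is at the origin; GA runs at 17.5° with length 49.9, so A = 49.9·(cos 17.5°, sin 17.5°) = (47.59, 15.01). ∠GAZ = 92.6°, so AZ runs at 17.5° + (180° − 92.6°) = 104.9° from the x-axis; with |AZ| = 34.1, Z = A + 34.1·(cos 104.9°, sin 104.9°) = (38.82, 47.96). AZ is perpendicular to ZH; with |ZH| = 23.7 on the left of AZ, H = Z + 23.7·(-0.9664, -0.2571) = (15.92, 41.86). Then |GH| = |H − G| = 44.79.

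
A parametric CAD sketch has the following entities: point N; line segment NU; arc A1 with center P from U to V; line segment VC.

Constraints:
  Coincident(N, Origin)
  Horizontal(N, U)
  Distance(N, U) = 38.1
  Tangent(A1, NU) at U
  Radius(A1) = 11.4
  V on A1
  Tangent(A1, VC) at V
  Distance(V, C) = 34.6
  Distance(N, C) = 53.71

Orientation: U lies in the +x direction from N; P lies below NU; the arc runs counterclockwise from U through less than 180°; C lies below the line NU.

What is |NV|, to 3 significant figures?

29.1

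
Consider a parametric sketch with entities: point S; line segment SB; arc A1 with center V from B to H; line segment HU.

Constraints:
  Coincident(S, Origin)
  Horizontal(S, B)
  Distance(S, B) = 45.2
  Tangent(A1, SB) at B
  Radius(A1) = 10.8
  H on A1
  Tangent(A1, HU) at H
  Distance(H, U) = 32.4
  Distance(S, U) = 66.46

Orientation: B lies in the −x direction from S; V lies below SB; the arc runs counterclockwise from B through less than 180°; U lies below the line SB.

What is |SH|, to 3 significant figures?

57.3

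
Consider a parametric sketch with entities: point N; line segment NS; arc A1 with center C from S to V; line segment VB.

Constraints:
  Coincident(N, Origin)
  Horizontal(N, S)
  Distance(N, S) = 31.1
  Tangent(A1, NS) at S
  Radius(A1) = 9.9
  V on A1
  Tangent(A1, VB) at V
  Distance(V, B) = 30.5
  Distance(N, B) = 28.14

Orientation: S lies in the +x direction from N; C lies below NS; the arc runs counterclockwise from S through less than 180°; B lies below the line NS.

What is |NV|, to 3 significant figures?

23.6

Checks: |CV| = 9.900 ✓; ∠(CV, VB) = 90.00° ✓; |VB| = 30.50 ✓; |NB| = 28.14 ✓.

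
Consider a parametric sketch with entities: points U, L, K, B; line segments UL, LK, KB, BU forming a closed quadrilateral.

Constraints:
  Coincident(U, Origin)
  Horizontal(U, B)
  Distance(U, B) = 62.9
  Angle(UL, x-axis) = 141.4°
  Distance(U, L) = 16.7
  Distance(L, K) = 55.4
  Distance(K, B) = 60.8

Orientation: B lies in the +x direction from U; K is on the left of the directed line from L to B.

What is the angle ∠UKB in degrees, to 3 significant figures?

65.1°

U is at the origin; UB is horizontal with |UB| = 62.9 and B in +x, so B = (62.9, 0). UL runs at 141.4° with |UL| = 16.7, so L = (-13.1, 10.4). K is determined by |LK| = 55.4 and |KB| = 60.8 together: it lies at the intersection of circle(L, 55.4) and circle(B, 60.8). With |LB| = 76.7, the foot of the radical line on LB is 34.2 from L and the perpendicular offset is √(55.4² − 34.2²) = 43.6. Taking the left-of-LB solution: K = (26.8, 48.9).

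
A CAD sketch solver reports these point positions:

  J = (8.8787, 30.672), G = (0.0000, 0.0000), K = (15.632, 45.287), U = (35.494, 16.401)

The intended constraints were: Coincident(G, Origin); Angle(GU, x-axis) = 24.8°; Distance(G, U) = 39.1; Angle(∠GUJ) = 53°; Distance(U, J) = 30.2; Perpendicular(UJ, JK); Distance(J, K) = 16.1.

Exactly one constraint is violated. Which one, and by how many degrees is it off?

Perpendicular(UJ, JK) — off by 3.40°.

G = (0.00, 0.00) ✓; GU at 24.80° ✓; |GU| = 39.10 ✓; ∠GUJ = 53.00° ✓; |UJ| = 30.20 ✓; ∠(UJ, JK) = 86.60° ✗; |JK| = 16.10 ✓.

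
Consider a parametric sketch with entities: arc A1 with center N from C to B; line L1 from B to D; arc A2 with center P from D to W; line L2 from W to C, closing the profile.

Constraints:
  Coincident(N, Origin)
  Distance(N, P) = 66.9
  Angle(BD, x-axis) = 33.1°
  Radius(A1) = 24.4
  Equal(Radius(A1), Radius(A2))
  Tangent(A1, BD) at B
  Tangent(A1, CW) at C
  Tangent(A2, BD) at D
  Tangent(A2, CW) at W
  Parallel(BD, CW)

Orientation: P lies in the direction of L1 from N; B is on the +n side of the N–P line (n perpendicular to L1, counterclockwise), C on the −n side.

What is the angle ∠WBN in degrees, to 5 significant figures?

53.891°

Tangency of A1 to both parallel lines with radius 24.4 puts B and C at N ± 24.4·n: B = (-13.325, 20.440), C = (13.325, -20.440). Equal radii place D and W the same way about P: D = P + 24.4·n = (42.718, 56.975), W = P − 24.4·n = (69.368, 16.094). Then cos ∠WBN = BW·BN / (|BW||BN|), giving 53.891°.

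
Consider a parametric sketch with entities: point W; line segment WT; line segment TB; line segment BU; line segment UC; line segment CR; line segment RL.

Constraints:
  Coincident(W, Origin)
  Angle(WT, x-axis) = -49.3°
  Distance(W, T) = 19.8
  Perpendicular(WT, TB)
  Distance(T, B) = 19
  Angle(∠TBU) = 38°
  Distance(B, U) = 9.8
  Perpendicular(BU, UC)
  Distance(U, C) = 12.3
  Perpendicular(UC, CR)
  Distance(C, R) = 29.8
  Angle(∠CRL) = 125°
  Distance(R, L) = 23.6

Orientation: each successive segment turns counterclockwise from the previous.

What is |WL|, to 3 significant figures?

60.8

W is at the origin; WT runs at -49.3° with length 19.8, so T = (12.9, -15.0). WT is perpendicular to TB, so TB runs at 40.7°; with |TB| = 19.0, B = (27.3, -2.62). ∠TBU = 38.0° gives BU at -177° from the x-axis; with |BU| = 9.8, U = (17.5, -3.08). BU is perpendicular to UC, so UC runs at -87.3°; with |UC| = 12.3, C = (18.1, -15.4). UC ⟂ CR, so CR runs at 2.70°; with |CR| = 29.8, R = (47.9, -14.0). ∠CRL = 125.0° gives RL at 57.7° from the x-axis; with |RL| = 23.6, L = (60.5, 5.98). Then |WL| = |L − W| = 60.8.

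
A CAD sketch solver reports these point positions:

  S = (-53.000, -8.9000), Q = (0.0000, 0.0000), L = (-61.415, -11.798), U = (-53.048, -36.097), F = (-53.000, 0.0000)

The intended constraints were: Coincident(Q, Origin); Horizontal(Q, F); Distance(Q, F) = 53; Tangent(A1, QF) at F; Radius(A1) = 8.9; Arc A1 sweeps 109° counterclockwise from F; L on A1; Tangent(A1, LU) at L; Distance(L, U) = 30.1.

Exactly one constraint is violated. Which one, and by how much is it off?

Distance(L, U) = 30.1 — off by 4.40.

Q = (0.00, 0.00) ✓; Q.y = 0.00, F.y = 0.00 ✓; |QF| = 53.00 ✓; ∠(SF, FQ) = 90.00° ✓; |SF| = 8.900 ✓; bearing(S→L) − bearing(S→F) = 109.0° ✓; |SL| = 8.900 ✓; ∠(SL, LU) = 90.00° ✓; |LU| = 25.70 ✗.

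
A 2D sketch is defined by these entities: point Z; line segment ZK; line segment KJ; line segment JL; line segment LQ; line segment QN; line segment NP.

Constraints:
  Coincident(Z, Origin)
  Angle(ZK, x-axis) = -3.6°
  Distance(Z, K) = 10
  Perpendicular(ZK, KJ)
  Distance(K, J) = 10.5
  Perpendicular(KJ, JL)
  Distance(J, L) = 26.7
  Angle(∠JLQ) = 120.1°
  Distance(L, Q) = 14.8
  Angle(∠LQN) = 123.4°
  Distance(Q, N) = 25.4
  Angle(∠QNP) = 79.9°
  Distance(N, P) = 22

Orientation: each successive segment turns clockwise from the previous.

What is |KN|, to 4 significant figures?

33.85

Z is at the origin; ZK runs at -3.6° with length 10.0, so K = (9.980, -0.6279). ZK ⟂ KJ, so KJ runs at -93.60°; with |KJ| = 10.5, J = (9.321, -11.11). The perpendicularity gives JL at right angles to KJ, so JL runs at 176.4°; with |JL| = 26.7, L = (-17.33, -9.431). ∠JLQ = 120.1° gives LQ at 116.5° from the x-axis; with |LQ| = 14.8, Q = (-23.93, 3.814). ∠LQN = 123.4° gives QN at 59.90° from the x-axis; with |QN| = 25.4, N = (-11.19, 25.79). Then |KN| = |N − K| = 33.85.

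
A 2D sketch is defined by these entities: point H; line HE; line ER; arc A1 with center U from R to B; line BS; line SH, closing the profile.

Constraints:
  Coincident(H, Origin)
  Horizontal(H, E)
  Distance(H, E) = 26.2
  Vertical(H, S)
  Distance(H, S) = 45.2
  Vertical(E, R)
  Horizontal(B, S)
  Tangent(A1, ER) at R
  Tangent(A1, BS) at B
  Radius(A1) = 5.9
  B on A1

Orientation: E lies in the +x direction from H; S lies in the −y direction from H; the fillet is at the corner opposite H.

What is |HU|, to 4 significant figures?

44.23

H is at the origin; HE is horizontal with |HE| = 26.2 and E on the +x side, so E = (26.20, 0.000). HS is vertical with |HS| = 45.2 and S on the −y side, so S = (0.000, -45.20). The virtual corner opposite H is at (26.20, -45.20). Tangency of A1 to ER means the radius UR is perpendicular to ER and since A1 is tangent to BS there, UB ⟂ BS, with radius 5.9, so the center U sits 5.9 in from both sides at U = (20.30, -39.30). Then |HU| = |U − H| = 44.23.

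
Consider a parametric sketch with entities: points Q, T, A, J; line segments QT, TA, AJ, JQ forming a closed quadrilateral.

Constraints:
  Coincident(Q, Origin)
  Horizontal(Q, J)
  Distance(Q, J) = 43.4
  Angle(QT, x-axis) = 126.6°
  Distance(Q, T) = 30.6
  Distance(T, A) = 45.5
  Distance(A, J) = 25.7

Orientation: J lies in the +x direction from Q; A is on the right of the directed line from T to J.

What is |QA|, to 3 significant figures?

18.2

Checks: QT at 126.6° ✓; |TA| = 45.50 ✓; |AJ| = 25.70 ✓.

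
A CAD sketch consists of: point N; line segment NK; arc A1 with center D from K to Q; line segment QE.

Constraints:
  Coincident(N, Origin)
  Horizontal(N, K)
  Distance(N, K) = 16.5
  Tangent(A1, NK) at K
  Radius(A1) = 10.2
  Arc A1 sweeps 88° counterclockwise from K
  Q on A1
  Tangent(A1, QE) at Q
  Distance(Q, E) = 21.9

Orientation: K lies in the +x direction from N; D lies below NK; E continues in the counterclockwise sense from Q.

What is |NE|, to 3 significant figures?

32.2

N is at the origin; NK is horizontal with |NK| = 16.5 and K on the +x side, so K = (16.5, 0.00). The tangent condition forces DK to be normal to NK, so D = K + (0, -10.2) = (16.5, -10.2). On A1, K sits at bearing 90° from D; an 88° counterclockwise sweep puts Q at bearing 178°, so Q = D + 10.2·(cos 178°, sin 178°) = (6.31, -9.84). Tangency of A1 to QE means the radius DQ is perpendicular to QE, so QE runs along (−sin 178°, cos 178°); with |QE| = 21.9, E = (5.54, -31.7). Then |NE| = |E − N| = 32.2.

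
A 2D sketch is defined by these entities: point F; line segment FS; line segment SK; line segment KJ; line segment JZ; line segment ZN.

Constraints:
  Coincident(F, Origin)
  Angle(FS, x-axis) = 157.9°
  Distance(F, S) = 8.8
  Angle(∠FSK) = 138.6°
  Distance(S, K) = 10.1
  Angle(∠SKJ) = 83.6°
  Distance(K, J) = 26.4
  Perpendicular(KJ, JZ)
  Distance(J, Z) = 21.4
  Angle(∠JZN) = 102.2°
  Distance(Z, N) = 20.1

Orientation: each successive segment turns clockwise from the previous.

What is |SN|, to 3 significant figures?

16.6

F is at the origin; FS runs at 157.9° with length 8.8, so S = (-8.15, 3.31). ∠FSK = 138.6° gives SK at 116° from the x-axis; with |SK| = 10.1, K = (-12.7, 12.3). ∠SKJ = 83.6° gives KJ at 20.1° from the x-axis; with |KJ| = 26.4, J = (12.1, 21.4). KJ is perpendicular to JZ, so JZ runs at -69.9°; with |JZ| = 21.4, Z = (19.5, 1.33). ∠JZN = 102.2° gives ZN at -148° from the x-axis; with |ZN| = 20.1, N = (2.50, -9.41). Then |SN| = |N − S| = 16.6.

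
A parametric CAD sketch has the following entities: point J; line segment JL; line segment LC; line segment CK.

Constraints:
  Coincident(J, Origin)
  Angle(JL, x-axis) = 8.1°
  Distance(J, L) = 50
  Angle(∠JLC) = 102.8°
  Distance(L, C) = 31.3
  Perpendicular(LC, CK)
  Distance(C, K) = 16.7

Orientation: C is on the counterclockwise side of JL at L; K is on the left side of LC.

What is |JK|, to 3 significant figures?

53.1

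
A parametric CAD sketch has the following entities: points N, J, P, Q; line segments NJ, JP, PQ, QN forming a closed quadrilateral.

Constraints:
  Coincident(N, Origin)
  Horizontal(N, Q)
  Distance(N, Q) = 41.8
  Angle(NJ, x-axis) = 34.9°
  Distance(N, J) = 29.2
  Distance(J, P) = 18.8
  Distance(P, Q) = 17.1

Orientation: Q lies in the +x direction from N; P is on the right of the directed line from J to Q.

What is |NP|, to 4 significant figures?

24.91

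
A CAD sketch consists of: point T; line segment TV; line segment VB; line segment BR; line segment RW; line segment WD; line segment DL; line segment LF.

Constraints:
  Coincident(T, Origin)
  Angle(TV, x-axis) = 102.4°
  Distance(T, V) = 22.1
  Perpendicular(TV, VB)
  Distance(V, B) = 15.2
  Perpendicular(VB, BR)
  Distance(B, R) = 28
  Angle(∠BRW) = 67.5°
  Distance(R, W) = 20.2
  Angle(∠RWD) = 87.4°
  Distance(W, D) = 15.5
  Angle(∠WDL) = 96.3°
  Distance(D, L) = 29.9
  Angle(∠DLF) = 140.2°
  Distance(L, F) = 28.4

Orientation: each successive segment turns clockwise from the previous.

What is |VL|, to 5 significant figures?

35.198

T is at the origin; TV runs at 102.4° with length 22.1, so V = (-4.7457, 21.584). TV ⟂ VB, so VB runs at 12.400°; with |VB| = 15.2, B = (10.100, 24.848). VB is perpendicular to BR, so BR runs at -77.600°; with |BR| = 28.0, R = (16.112, -2.4984). ∠BRW = 67.5° gives RW at 169.90° from the x-axis; with |RW| = 20.2, W = (-3.7746, 1.0440). ∠RWD = 87.4° gives WD at 77.300° from the x-axis; with |WD| = 15.5, D = (-0.36699, 16.165). ∠WDL = 96.3° gives DL at -6.4000° from the x-axis; with |DL| = 29.9, L = (29.347, 12.832). Then |VL| = |L − V| = 35.198.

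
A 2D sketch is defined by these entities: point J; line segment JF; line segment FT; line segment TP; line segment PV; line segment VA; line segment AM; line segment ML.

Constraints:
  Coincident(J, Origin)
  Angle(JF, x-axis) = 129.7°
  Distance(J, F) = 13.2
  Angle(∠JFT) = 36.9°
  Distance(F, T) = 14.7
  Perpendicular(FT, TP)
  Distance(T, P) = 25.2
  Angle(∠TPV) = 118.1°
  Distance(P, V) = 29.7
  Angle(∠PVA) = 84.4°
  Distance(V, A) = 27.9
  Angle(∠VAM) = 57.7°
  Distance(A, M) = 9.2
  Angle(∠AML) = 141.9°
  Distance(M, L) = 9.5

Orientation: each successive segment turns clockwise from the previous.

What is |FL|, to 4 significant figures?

23.04

J is at the origin; JF runs at 129.7° with length 13.2, so F = (-8.432, 10.16). ∠JFT = 36.9° gives FT at -13.40° from the x-axis; with |FT| = 14.7, T = (5.868, 6.749). The perpendicularity gives TP at right angles to FT, so TP runs at -103.4°; with |TP| = 25.2, P = (0.02802, -17.76). ∠TPV = 118.1° gives PV at -165.3° from the x-axis; with |PV| = 29.7, V = (-28.70, -25.30). ∠PVA = 84.4° gives VA at 99.10° from the x-axis; with |VA| = 27.9, A = (-33.11, 2.248). ∠VAM = 57.7° gives AM at -23.20° from the x-axis; with |AM| = 9.2, M = (-24.66, -1.377). ∠AML = 141.9° gives ML at -61.30° from the x-axis; with |ML| = 9.5, L = (-20.09, -9.709). Then |FL| = |L − F| = 23.04.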